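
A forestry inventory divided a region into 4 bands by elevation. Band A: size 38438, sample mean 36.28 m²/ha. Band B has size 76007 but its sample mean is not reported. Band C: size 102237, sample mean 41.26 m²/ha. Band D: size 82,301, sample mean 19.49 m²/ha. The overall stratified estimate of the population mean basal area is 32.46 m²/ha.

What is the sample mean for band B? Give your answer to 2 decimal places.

N = 38438 + 76007 + 102237 + 82301 = 298983.
Overall total = μ·N = 32.46·298983 = 9704988.18.
Subtract the known strata: 38438·36.28 + 102237·41.26 + 82301·19.49 = 7216875.75.
Remaining total for band B: 9704988.18 − 7216875.75 = 2488112.43.
Divide by its size: 2488112.43 / 76007 = 32.7353... → 32.74.

32.74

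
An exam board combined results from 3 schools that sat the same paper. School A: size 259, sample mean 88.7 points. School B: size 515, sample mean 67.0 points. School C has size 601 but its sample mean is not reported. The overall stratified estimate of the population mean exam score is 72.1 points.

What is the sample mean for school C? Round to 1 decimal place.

69.3

Σ Nₕx̄ₕ = N·μ, so 601·x̄_C = 1375·72.1 − (259·88.7 + 515·67.0).
= 99137.5 − 57478.3 = 41659.2.
x̄_C = 41659.2 / 601 = 69.316... → 69.3.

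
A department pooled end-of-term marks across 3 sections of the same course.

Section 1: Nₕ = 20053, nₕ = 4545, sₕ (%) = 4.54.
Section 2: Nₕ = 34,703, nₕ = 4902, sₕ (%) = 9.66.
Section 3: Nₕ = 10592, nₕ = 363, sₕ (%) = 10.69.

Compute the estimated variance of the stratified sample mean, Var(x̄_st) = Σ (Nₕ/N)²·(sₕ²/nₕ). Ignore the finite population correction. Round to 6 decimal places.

0.014066

N = 65348. Term for each stratum: Wₕ²sₕ²/nₕ.
Var(x̄_st) = 0.000427043 + 0.005368468 + 0.008270659 = 0.014066171 → 0.014066.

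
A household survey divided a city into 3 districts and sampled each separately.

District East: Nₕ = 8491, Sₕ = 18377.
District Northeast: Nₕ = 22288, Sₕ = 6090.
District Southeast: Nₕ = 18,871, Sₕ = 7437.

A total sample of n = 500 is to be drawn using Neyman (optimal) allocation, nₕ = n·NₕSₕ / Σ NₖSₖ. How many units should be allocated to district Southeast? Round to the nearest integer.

162

Σ NₕSₕ = 8491·18377 + 22288·6090 + 18871·7437 = 432116654.
Share for Southeast: 140343627/432116654 = 0.32478.
n_Southeast = 500 × 0.32478 = 162.391... → 162.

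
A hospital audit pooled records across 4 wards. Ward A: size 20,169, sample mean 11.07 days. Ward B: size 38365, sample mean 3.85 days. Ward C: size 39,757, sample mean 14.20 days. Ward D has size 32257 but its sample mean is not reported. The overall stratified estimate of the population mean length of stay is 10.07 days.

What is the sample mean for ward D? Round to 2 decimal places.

Σ Nₕx̄ₕ = N·μ, so 32257·x̄_D = 130548·10.07 − (20169·11.07 + 38365·3.85 + 39757·14.20).
= 1314618.36 − 935525.48 = 379092.88.
x̄_D = 379092.88 / 32257 = 11.7523... → 11.75.

11.75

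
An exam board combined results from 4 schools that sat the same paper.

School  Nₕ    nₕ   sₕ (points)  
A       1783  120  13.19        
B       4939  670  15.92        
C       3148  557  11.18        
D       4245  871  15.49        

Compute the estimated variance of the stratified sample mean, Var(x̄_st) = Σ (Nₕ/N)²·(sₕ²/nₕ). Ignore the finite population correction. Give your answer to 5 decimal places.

N = 14115; Wₕ = Nₕ/N.
school A: (1783/14115)²·13.19²/120 = 0.02313392
school B: (4939/14115)²·15.92²/670 = 0.04631563
school C: (3148/14115)²·11.18²/557 = 0.01116185
school D: (4245/14115)²·15.49²/871 = 0.02491600
Sum = 0.10552740 → 0.10553.

0.10553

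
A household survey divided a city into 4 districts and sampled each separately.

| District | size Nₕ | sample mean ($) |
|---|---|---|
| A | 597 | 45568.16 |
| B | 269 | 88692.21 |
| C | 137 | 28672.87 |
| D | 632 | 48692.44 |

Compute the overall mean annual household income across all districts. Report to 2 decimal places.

N = 597 + 269 + 137 + 632 = 1635.
Weight each subgroup mean by Nₕ/N and sum.
Σ Nₕx̄ₕ = 597·45568.16 + 269·88692.21 + 137·28672.87 + 632·48692.44 = 27204191.52 + 23858204.49 + 3928183.19 + 30773622.08 = 85764201.28.
Divide by N: 85764201.28 / 1635 = 52455.1690... → 52455.17.

52455.17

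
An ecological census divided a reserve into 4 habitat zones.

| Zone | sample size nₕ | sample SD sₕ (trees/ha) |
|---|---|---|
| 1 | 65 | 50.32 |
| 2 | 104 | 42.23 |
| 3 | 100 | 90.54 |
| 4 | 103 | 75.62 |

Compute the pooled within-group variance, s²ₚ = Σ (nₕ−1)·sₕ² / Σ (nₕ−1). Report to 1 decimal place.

1: (65−1)·50.32² = 64·2532.1024 = 162054.5536
2: (104−1)·42.23² = 103·1783.3729 = 183687.4087
3: (100−1)·90.54² = 99·8197.4916 = 811551.6684
4: (103−1)·75.62² = 102·5718.3844 = 583275.2088
Numerator = 1740568.8395; denominator = Σ(nₕ−1) = 368.
s²ₚ = 1740568.8395/368 = 4729.807... → 4729.8.

4729.8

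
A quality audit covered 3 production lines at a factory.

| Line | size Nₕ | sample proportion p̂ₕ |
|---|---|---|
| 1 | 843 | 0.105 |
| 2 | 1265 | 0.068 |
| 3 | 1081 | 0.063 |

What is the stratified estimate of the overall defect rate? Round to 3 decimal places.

0.076

Wₕ = Nₕ/N with N = 3189: 0.2643, 0.3967, 0.3390.
p̂_st = 0.2643·0.105 + 0.3967·0.068 + 0.3390·0.063 ≈ 0.07609... → 0.076.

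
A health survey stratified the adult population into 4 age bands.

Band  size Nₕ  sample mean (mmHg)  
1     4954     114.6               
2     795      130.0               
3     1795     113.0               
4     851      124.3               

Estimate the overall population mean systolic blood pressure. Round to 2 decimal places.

N = 4954 + 795 + 1795 + 851 = 8395.
The stratified mean weights each stratum mean by its population share Nₕ/N.
Σ Nₕx̄ₕ = 4954·114.6 + 795·130.0 + 1795·113.0 + 851·124.3 = 567728.4 + 103350 + 202835 + 105779.3 = 979692.7.
Divide by N: 979692.7 / 8395 = 116.6995... → 116.70.

116.70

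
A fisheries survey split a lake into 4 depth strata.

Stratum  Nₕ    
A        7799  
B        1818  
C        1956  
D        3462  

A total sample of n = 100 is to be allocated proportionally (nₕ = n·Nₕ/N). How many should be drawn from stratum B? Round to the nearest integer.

12

Share of stratum B = 1818/15035 = 0.12092.
Allocate 100 × 0.12092 = 12.092... → 12.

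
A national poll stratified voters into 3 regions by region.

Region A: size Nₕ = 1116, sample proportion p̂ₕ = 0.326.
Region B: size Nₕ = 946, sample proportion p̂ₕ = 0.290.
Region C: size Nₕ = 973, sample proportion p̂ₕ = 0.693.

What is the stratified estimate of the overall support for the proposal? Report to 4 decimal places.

0.4324

N = 1116 + 946 + 973 = 3035.
Overall proportion = Σ (Nₕ/N)·p̂ₕ.
Σ Nₕp̂ₕ = 363.816 + 274.34 + 674.289 = 1312.445.
1312.445 / 3035 = 0.432437... → 0.4324.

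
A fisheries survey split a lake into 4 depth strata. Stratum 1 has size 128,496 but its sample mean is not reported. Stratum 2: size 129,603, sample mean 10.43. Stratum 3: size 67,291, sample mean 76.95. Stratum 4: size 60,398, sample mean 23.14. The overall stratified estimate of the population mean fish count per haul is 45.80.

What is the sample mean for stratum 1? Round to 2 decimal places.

75.81

Σ Nₕx̄ₕ = N·μ, so 128496·x̄_1 = 385788·45.80 − (129603·10.43 + 67291·76.95 + 60398·23.14).
= 17669090.4 − 7927411.46 = 9741678.94.
x̄_1 = 9741678.94 / 128496 = 75.8131... → 75.81.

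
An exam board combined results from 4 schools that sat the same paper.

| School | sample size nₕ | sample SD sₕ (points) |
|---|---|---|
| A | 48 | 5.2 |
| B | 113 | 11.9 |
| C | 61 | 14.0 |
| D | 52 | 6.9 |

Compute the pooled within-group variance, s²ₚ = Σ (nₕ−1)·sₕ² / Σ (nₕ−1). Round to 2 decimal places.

116.00

A: (48−1)·5.2² = 47·27.04 = 1270.88
B: (113−1)·11.9² = 112·141.61 = 15860.32
C: (61−1)·14.0² = 60·196 = 11760
D: (52−1)·6.9² = 51·47.61 = 2428.11
Numerator = 31319.31; denominator = Σ(nₕ−1) = 270.
s²ₚ = 31319.31/270 = 115.9974... → 116.00.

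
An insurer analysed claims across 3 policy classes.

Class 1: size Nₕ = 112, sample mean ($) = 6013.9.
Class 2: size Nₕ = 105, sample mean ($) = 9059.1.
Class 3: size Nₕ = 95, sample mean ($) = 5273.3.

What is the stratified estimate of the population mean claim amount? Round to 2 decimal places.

6813.22

x̄_st = (Σ Nₕx̄ₕ) / (Σ Nₕ) = (112·6013.9 + 105·9059.1 + 95·5273.3) / 312
= 2125725.8 / 312 = 6813.2237... → 6813.22.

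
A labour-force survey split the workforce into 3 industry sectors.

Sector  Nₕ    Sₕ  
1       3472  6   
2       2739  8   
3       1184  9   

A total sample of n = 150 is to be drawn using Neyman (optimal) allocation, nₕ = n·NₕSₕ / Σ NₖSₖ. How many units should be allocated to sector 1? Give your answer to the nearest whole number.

59

Σ NₕSₕ = 3472·6 + 2739·8 + 1184·9 = 53400.
Share for 1: 20832/53400 = 0.39011.
n_1 = 150 × 0.39011 = 58.517... → 59.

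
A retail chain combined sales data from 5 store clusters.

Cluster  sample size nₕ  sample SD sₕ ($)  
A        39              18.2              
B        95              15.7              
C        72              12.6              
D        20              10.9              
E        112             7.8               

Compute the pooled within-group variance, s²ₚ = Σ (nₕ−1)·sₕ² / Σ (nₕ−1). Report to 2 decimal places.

168.29

Degrees of freedom: 38 + 94 + 71 + 19 + 111 = 333.
Σ(nₕ−1)sₕ² = 38·331.24 + 94·246.49 + 71·158.76 + 19·118.81 + 111·60.84 = 56039.77.
s²ₚ = 56039.77 / 333 = 168.2876... → 168.29.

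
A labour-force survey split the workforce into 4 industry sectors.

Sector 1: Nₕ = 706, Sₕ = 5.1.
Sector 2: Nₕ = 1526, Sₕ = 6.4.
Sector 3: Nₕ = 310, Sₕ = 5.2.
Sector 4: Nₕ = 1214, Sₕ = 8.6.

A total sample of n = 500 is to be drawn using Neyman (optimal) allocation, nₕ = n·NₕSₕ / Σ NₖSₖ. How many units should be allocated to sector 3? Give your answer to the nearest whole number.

32

1: NₕSₕ = 706·5.1 = 3600.6
2: NₕSₕ = 1526·6.4 = 9766.4
3: NₕSₕ = 310·5.2 = 1612
4: NₕSₕ = 1214·8.6 = 10440.4
Σ NₕSₕ = 25419.4.
n_3 = 500·1612/25419.4 = 31.708... → 32.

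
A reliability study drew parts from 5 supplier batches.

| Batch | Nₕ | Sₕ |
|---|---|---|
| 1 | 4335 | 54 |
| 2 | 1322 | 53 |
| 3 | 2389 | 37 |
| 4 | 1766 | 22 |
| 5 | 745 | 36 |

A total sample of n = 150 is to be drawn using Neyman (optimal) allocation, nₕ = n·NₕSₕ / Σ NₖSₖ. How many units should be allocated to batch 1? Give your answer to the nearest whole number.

Σ NₕSₕ = 4335·54 + 1322·53 + 2389·37 + 1766·22 + 745·36 = 458221.
Share for 1: 234090/458221 = 0.51087.
n_1 = 150 × 0.51087 = 76.630... → 77.

77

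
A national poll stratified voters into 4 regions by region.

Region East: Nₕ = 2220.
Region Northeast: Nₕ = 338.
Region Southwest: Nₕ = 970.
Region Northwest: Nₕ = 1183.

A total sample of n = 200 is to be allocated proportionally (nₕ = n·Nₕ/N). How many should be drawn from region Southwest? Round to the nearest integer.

Share of region Southwest = 970/4711 = 0.20590.
Allocate 200 × 0.20590 = 41.180... → 41.

41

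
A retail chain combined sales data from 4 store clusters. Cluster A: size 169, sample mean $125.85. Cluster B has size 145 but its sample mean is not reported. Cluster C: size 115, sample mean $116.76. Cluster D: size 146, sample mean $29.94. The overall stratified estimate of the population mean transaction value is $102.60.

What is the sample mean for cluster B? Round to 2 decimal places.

137.43

Σ Nₕx̄ₕ = N·μ, so 145·x̄_B = 575·102.60 − (169·125.85 + 115·116.76 + 146·29.94).
= 58995 − 39067.29 = 19927.71.
x̄_B = 19927.71 / 145 = 137.4325... → 137.43.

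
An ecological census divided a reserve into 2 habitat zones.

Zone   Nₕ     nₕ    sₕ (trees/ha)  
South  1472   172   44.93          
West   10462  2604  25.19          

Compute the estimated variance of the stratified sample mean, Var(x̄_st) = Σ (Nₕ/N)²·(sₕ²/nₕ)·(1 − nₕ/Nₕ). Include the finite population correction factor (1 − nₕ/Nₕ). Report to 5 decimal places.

0.29836

N = 11934; Wₕ = Nₕ/N.
zone South: (1472/11934)²·44.93²/172·(1 − 172/1472) = 0.15769702
zone West: (10462/11934)²·25.19²/2604·(1 − 2604/10462) = 0.14065981
Sum = 0.29835683 → 0.29836.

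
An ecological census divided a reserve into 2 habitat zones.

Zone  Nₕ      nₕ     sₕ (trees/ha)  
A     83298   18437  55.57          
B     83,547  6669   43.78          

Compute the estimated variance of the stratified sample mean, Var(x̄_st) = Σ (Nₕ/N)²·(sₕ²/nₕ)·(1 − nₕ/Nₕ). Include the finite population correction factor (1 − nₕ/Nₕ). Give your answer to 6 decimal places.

N = 166845. Term for each stratum: Wₕ²sₕ²/nₕ·(1−nₕ/Nₕ).
Var(x̄_st) = 0.032507409 + 0.066312796 = 0.098820205 → 0.098820.

0.098820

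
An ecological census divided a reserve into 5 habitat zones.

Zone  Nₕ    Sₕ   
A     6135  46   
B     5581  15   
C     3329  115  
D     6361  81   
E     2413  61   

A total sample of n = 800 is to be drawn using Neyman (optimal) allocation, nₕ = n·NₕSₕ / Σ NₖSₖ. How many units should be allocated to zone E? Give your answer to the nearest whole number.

A: NₕSₕ = 6135·46 = 282210
B: NₕSₕ = 5581·15 = 83715
C: NₕSₕ = 3329·115 = 382835
D: NₕSₕ = 6361·81 = 515241
E: NₕSₕ = 2413·61 = 147193
Σ NₕSₕ = 1411194.
n_E = 800·147193/1411194 = 83.443... → 83.

83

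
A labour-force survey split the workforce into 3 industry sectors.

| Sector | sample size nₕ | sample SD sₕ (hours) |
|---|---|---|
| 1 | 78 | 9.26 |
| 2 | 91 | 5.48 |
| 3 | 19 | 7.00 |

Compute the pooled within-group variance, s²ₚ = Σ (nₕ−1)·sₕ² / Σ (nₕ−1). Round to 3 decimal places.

55.066

1: (78−1)·9.26² = 77·85.7476 = 6602.5652
2: (91−1)·5.48² = 90·30.0304 = 2702.736
3: (19−1)·7.00² = 18·49 = 882
Numerator = 10187.3012; denominator = Σ(nₕ−1) = 185.
s²ₚ = 10187.3012/185 = 55.06649... → 55.066.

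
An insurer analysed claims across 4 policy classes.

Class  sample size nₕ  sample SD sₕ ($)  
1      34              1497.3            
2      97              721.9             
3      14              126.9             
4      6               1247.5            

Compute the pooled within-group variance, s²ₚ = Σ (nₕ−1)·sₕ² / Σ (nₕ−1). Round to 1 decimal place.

1: (34−1)·1497.3² = 33·2241907.29 = 73982940.57
2: (97−1)·721.9² = 96·521139.61 = 50029402.56
3: (14−1)·126.9² = 13·16103.61 = 209346.93
4: (6−1)·1247.5² = 5·1556256.25 = 7781281.25
Numerator = 132002971.31; denominator = Σ(nₕ−1) = 147.
s²ₚ = 132002971.31/147 = 897979.397... → 897979.4.

897979.4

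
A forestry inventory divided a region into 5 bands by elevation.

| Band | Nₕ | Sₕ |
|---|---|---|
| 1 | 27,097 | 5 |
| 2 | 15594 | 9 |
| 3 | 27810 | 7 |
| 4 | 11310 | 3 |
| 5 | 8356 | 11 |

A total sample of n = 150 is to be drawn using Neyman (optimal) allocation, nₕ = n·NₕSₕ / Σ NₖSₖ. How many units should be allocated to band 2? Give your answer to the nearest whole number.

35

Σ NₕSₕ = 27097·5 + 15594·9 + 27810·7 + 11310·3 + 8356·11 = 596347.
Share for 2: 140346/596347 = 0.23534.
n_2 = 150 × 0.23534 = 35.301... → 35.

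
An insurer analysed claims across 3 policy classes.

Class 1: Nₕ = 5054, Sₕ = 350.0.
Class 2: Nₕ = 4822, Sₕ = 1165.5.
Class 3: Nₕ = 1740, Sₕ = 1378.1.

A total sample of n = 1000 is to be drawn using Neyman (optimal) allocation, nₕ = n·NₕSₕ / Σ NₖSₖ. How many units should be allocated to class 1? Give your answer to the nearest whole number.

181

Σ NₕSₕ = 5054·350.0 + 4822·1165.5 + 1740·1378.1 = 9786835.
Share for 1: 1768900/9786835 = 0.18074.
n_1 = 1000 × 0.18074 = 180.743... → 181.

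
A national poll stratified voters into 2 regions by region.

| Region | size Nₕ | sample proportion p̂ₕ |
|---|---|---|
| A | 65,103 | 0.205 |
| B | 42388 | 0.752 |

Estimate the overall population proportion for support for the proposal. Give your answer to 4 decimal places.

N = 65103 + 42388 = 107491.
Overall proportion = Σ (Nₕ/N)·p̂ₕ.
Σ Nₕp̂ₕ = 13346.115 + 31875.776 = 45221.891.
45221.891 / 107491 = 0.420704... → 0.4207.

0.4207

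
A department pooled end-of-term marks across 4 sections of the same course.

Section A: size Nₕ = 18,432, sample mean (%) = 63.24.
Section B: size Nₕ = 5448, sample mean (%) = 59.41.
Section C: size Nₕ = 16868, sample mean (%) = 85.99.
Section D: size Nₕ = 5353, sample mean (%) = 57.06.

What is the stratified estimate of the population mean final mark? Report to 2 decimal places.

N = 18432 + 5448 + 16868 + 5353 = 46101.
Weight each subgroup mean by Nₕ/N and sum.
Σ Nₕx̄ₕ = 18432·63.24 + 5448·59.41 + 16868·85.99 + 5353·57.06 = 1165639.68 + 323665.68 + 1450479.32 + 305442.18 = 3245226.86.
Divide by N: 3245226.86 / 46101 = 70.3938... → 70.39.

70.39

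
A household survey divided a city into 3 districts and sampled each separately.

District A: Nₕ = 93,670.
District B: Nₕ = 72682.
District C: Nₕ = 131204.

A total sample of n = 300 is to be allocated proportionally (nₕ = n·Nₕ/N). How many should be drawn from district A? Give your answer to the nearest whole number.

94

N = 93670 + 72682 + 131204 = 297556.
n_A = 300·93670/297556 = 94.439... → 94.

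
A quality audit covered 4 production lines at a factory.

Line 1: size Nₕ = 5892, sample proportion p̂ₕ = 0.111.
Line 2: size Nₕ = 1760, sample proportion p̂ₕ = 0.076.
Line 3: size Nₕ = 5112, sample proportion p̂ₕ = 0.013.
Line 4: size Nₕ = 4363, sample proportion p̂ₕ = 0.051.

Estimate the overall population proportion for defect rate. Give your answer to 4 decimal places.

N = 5892 + 1760 + 5112 + 4363 = 17127.
Overall proportion = Σ (Nₕ/N)·p̂ₕ.
Σ Nₕp̂ₕ = 654.012 + 133.76 + 66.456 + 222.513 = 1076.741.
1076.741 / 17127 = 0.062868... → 0.0629.

0.0629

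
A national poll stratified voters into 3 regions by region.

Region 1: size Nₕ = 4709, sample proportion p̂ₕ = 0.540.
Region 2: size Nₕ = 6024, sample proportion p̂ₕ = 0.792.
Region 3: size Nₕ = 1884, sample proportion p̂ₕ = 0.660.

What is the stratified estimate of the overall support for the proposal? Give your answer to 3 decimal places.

0.678

N = 4709 + 6024 + 1884 = 12617.
Overall proportion = Σ (Nₕ/N)·p̂ₕ.
Σ Nₕp̂ₕ = 2542.86 + 4771.008 + 1243.44 = 8557.308.
8557.308 / 12617 = 0.67824... → 0.678.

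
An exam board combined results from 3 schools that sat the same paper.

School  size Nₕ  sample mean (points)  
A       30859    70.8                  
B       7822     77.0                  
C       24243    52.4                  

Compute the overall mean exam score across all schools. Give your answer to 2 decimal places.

64.48

N = 30859 + 7822 + 24243 = 62924.
Overall mean = Σ (Nₕ/N)·x̄ₕ — weight by population share, not a simple average.
Σ Nₕx̄ₕ = 30859·70.8 + 7822·77.0 + 24243·52.4 = 2184817.2 + 602294 + 1270333.2 = 4057444.4.
Divide by N: 4057444.4 / 62924 = 64.4817... → 64.48.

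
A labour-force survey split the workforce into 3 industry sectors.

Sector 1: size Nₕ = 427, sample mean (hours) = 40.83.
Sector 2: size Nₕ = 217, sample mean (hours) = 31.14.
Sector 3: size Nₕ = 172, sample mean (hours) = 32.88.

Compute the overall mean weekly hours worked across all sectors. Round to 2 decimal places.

N = 427 + 217 + 172 = 816.
Overall mean = Σ (Nₕ/N)·x̄ₕ — weight by population share, not a simple average.
Σ Nₕx̄ₕ = 427·40.83 + 217·31.14 + 172·32.88 = 17434.41 + 6757.38 + 5655.36 = 29847.15.
Divide by N: 29847.15 / 816 = 36.5774... → 36.58.

36.58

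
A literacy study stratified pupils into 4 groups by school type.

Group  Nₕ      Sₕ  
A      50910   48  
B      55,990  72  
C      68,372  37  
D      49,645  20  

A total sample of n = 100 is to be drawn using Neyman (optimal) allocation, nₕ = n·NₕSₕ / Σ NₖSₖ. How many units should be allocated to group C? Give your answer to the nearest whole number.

A: NₕSₕ = 50910·48 = 2443680
B: NₕSₕ = 55990·72 = 4031280
C: NₕSₕ = 68372·37 = 2529764
D: NₕSₕ = 49645·20 = 992900
Σ NₕSₕ = 9997624.
n_C = 100·2529764/9997624 = 25.304... → 25.

25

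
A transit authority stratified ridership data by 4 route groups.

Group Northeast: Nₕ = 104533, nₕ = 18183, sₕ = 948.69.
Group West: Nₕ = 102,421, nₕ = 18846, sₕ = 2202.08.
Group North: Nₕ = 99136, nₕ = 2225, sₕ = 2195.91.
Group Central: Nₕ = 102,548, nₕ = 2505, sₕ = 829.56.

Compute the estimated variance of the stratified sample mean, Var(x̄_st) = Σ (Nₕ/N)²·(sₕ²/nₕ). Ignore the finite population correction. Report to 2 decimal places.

164.25

N = 408638; Wₕ = Nₕ/N.
group Northeast: (104533/408638)²·948.69²/18183 = 3.23901
group West: (102421/408638)²·2202.08²/18846 = 16.16395
group North: (99136/408638)²·2195.91²/2225 = 127.55114
group Central: (102548/408638)²·829.56²/2505 = 17.30074
Sum = 164.25484 → 164.25.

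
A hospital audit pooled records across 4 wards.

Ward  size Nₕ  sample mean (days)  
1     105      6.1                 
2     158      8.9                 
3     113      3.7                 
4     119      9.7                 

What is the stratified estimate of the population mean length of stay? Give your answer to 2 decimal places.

7.31

x̄_st = (Σ Nₕx̄ₕ) / (Σ Nₕ) = (105·6.1 + 158·8.9 + 113·3.7 + 119·9.7) / 495
= 3619.1 / 495 = 7.3113... → 7.31.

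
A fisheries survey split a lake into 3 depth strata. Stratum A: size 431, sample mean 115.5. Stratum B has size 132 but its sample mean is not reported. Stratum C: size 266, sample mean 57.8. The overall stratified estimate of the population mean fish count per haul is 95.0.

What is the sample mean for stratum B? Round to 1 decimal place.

N = 431 + 132 + 266 = 829.
Overall total = μ·N = 95.0·829 = 78755.
Subtract the known strata: 431·115.5 + 266·57.8 = 65155.3.
Remaining total for stratum B: 78755 − 65155.3 = 13599.7.
Divide by its size: 13599.7 / 132 = 103.028... → 103.0.

103.0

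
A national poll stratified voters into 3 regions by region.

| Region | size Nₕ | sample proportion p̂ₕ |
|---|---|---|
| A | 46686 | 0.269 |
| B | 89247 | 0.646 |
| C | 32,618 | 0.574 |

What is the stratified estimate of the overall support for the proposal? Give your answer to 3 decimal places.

N = 46686 + 89247 + 32618 = 168551.
Overall proportion = Σ (Nₕ/N)·p̂ₕ.
Σ Nₕp̂ₕ = 12558.534 + 57653.562 + 18722.732 = 88934.828.
88934.828 / 168551 = 0.52764... → 0.528.

0.528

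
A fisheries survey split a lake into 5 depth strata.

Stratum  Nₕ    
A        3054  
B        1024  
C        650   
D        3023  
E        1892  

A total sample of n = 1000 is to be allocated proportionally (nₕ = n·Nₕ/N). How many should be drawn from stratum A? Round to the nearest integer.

317

Share of stratum A = 3054/9643 = 0.31671.
Allocate 1000 × 0.31671 = 316.706... → 317.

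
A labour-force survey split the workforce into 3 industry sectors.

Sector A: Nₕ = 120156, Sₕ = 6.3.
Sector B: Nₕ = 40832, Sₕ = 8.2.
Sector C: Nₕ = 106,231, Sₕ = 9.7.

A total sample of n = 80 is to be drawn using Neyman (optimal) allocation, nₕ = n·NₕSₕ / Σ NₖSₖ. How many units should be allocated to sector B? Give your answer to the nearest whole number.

Σ NₕSₕ = 120156·6.3 + 40832·8.2 + 106231·9.7 = 2122245.9.
Share for B: 334822.4/2122245.9 = 0.15777.
n_B = 80 × 0.15777 = 12.621... → 13.

13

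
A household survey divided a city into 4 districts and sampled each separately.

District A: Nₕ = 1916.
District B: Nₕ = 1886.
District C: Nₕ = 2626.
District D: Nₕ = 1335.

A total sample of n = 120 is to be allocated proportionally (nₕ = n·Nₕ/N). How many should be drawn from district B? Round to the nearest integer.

N = 1916 + 1886 + 2626 + 1335 = 7763.
n_B = 120·1886/7763 = 29.154... → 29.

29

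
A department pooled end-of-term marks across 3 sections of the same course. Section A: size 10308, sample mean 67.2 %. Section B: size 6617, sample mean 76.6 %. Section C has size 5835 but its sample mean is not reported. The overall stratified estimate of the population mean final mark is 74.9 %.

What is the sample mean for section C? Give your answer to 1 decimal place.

N = 10308 + 6617 + 5835 = 22760.
Overall total = μ·N = 74.9·22760 = 1704724.
Subtract the known strata: 10308·67.2 + 6617·76.6 = 1199559.8.
Remaining total for section C: 1704724 − 1199559.8 = 505164.2.
Divide by its size: 505164.2 / 5835 = 86.575... → 86.6.

86.6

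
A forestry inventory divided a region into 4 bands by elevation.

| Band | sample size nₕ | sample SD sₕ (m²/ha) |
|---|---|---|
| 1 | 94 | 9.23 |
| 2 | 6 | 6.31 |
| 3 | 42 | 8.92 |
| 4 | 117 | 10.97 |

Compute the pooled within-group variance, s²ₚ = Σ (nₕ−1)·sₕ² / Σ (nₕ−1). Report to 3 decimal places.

Degrees of freedom: 93 + 5 + 41 + 116 = 255.
Σ(nₕ−1)sₕ² = 93·85.1929 + 5·39.8161 + 41·79.5664 + 116·120.3409 = 25343.787.
s²ₚ = 25343.787 / 255 = 99.3874 → 99.387.

99.387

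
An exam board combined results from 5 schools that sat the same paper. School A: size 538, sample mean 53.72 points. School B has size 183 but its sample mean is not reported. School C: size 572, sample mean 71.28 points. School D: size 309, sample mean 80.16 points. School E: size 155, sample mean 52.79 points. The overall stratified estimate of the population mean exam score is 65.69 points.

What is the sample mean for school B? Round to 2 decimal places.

69.90

Σ Nₕx̄ₕ = N·μ, so 183·x̄_B = 1757·65.69 − (538·53.72 + 572·71.28 + 309·80.16 + 155·52.79).
= 115417.33 − 102625.41 = 12791.92.
x̄_B = 12791.92 / 183 = 69.9012... → 69.90.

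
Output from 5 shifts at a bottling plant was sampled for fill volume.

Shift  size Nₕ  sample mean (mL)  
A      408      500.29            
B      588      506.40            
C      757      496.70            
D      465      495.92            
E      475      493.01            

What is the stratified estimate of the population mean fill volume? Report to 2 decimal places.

498.58

N = 2693; weights Wₕ = Nₕ/N = (0.1515, 0.2183, 0.2811, 0.1727, 0.1764).
x̄_st = Σ Wₕ·x̄ₕ = 0.1515·500.29 + 0.2183·506.40 + 0.2811·496.70 + 0.1727·495.92 + 0.1764·493.01 ≈ 498.5763...
→ 498.58.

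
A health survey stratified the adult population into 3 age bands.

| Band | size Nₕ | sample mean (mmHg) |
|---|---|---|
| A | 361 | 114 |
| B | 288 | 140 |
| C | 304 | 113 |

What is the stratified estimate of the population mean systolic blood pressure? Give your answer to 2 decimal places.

121.54

N = 953; weights Wₕ = Nₕ/N = (0.3788, 0.3022, 0.3190).
x̄_st = Σ Wₕ·x̄ₕ = 0.3788·114 + 0.3022·140 + 0.3190·113 ≈ 121.5383...
→ 121.54.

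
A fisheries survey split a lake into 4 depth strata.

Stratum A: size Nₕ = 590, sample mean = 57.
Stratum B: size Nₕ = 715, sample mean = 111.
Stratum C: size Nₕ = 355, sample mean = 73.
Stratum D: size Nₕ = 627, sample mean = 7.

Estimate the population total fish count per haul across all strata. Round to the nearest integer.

Population total = Σ Nₕ·x̄ₕ (each stratum's size times its mean).
590·57 + 715·111 + 355·73 + 627·7 = 33630 + 79365 + 25915 + 4389 = 143299.

143299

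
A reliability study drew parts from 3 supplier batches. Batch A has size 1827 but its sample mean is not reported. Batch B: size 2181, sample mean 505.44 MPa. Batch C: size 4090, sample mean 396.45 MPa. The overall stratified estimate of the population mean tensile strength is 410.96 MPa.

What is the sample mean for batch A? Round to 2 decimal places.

N = 1827 + 2181 + 4090 = 8098.
Overall total = μ·N = 410.96·8098 = 3327954.08.
Subtract the known strata: 2181·505.44 + 4090·396.45 = 2723845.14.
Remaining total for batch A: 3327954.08 − 2723845.14 = 604108.94.
Divide by its size: 604108.94 / 1827 = 330.6562... → 330.66.

330.66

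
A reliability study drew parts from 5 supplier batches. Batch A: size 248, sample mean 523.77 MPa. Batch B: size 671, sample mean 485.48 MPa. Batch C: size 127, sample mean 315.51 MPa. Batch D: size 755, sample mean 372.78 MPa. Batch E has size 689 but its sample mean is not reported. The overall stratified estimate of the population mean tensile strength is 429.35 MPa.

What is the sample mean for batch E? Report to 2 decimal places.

Σ Nₕx̄ₕ = N·μ, so 689·x̄_E = 2490·429.35 − (248·523.77 + 671·485.48 + 127·315.51 + 755·372.78).
= 1069081.5 − 777170.71 = 291910.79.
x̄_E = 291910.79 / 689 = 423.6731... → 423.67.

423.67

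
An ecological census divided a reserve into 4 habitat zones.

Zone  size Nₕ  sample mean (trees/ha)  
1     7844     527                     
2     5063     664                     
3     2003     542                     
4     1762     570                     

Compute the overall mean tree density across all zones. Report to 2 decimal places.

574.95

N = 7844 + 5063 + 2003 + 1762 = 16672.
Weight each subgroup mean by Nₕ/N and sum.
Σ Nₕx̄ₕ = 7844·527 + 5063·664 + 2003·542 + 1762·570 = 4133788 + 3361832 + 1085626 + 1004340 = 9585586.
Divide by N: 9585586 / 16672 = 574.9512... → 574.95.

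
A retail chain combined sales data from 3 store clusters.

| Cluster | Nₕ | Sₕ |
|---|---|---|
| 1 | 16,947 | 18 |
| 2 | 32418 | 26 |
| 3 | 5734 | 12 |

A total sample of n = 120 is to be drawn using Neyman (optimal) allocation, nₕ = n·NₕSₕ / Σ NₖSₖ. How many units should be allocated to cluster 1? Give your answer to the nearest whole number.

30

1: NₕSₕ = 16947·18 = 305046
2: NₕSₕ = 32418·26 = 842868
3: NₕSₕ = 5734·12 = 68808
Σ NₕSₕ = 1216722.
n_1 = 120·305046/1216722 = 30.085... → 30.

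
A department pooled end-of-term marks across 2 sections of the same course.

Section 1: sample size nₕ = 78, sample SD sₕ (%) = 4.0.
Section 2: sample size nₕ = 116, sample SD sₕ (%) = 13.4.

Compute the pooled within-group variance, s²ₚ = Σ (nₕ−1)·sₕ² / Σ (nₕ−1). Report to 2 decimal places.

1: (78−1)·4.0² = 77·16 = 1232
2: (116−1)·13.4² = 115·179.56 = 20649.4
Numerator = 21881.4; denominator = Σ(nₕ−1) = 192.
s²ₚ = 21881.4/192 = 113.9656... → 113.97.

113.97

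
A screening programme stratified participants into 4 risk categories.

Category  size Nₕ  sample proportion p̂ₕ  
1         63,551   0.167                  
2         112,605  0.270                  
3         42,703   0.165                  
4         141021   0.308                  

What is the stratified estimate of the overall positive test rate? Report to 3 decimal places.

0.254

Wₕ = Nₕ/N with N = 359880: 0.1766, 0.3129, 0.1187, 0.3919.
p̂_st = 0.1766·0.167 + 0.3129·0.270 + 0.1187·0.165 + 0.3919·0.308 ≈ 0.25424... → 0.254.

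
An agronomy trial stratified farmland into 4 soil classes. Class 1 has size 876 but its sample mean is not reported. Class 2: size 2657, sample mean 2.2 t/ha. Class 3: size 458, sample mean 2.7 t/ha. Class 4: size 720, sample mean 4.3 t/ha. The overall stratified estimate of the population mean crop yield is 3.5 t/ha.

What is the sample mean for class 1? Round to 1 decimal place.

7.2

N = 876 + 2657 + 458 + 720 = 4711.
Overall total = μ·N = 3.5·4711 = 16488.5.
Subtract the known strata: 2657·2.2 + 458·2.7 + 720·4.3 = 10178.
Remaining total for class 1: 16488.5 − 10178 = 6310.5.
Divide by its size: 6310.5 / 876 = 7.204... → 7.2.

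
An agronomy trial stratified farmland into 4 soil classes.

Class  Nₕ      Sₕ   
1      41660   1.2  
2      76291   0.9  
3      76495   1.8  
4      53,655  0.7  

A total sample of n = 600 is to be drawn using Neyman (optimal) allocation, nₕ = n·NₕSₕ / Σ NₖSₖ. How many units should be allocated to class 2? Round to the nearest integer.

Σ NₕSₕ = 41660·1.2 + 76291·0.9 + 76495·1.8 + 53655·0.7 = 293903.4.
Share for 2: 68661.9/293903.4 = 0.23362.
n_2 = 600 × 0.23362 = 140.172... → 140.

140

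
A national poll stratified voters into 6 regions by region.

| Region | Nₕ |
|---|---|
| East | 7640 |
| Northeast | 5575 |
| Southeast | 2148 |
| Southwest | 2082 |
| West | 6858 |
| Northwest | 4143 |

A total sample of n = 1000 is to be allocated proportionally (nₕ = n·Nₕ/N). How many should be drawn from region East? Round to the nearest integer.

269

Share of region East = 7640/28446 = 0.26858.
Allocate 1000 × 0.26858 = 268.579... → 269.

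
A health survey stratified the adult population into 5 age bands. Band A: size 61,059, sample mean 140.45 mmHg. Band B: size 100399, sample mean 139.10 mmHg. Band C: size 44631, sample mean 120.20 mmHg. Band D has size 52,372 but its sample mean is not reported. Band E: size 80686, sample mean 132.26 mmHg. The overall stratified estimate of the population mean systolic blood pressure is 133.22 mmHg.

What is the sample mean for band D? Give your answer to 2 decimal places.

126.09

N = 61059 + 100399 + 44631 + 52372 + 80686 = 339147.
Overall total = μ·N = 133.22·339147 = 45181163.34.
Subtract the known strata: 61059·140.45 + 100399·139.10 + 44631·120.20 + 80686·132.26 = 38577414.01.
Remaining total for band D: 45181163.34 − 38577414.01 = 6603749.33.
Divide by its size: 6603749.33 / 52372 = 126.0931... → 126.09.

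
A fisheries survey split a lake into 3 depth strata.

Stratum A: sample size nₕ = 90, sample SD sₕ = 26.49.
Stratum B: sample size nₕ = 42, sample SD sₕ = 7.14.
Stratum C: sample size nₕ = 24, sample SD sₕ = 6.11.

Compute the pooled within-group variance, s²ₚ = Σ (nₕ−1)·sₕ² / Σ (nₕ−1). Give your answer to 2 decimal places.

427.46

A: (90−1)·26.49² = 89·701.7201 = 62453.0889
B: (42−1)·7.14² = 41·50.9796 = 2090.1636
C: (24−1)·6.11² = 23·37.3321 = 858.6383
Numerator = 65401.8908; denominator = Σ(nₕ−1) = 153.
s²ₚ = 65401.8908/153 = 427.4633... → 427.46.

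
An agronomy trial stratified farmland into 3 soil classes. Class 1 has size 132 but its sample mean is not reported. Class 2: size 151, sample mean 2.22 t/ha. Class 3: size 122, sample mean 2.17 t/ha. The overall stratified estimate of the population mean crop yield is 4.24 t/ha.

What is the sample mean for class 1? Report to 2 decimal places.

Σ Nₕx̄ₕ = N·μ, so 132·x̄_1 = 405·4.24 − (151·2.22 + 122·2.17).
= 1717.2 − 599.96 = 1117.24.
x̄_1 = 1117.24 / 132 = 8.4639... → 8.46.

8.46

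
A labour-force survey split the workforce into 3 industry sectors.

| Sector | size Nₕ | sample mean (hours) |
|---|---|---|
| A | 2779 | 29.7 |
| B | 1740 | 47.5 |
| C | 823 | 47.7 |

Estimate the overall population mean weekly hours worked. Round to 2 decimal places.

38.27

x̄_st = (Σ Nₕx̄ₕ) / (Σ Nₕ) = (2779·29.7 + 1740·47.5 + 823·47.7) / 5342
= 204443.4 / 5342 = 38.2709... → 38.27.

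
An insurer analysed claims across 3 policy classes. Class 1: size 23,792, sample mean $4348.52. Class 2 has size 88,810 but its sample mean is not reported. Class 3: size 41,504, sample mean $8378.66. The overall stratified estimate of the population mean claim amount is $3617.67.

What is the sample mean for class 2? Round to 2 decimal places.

1196.90

N = 23792 + 88810 + 41504 = 154106.
Overall total = μ·N = 3617.67·154106 = 557504653.02.
Subtract the known strata: 23792·4348.52 + 41504·8378.66 = 451207892.48.
Remaining total for class 2: 557504653.02 − 451207892.48 = 106296760.54.
Divide by its size: 106296760.54 / 88810 = 1196.9008... → 1196.90.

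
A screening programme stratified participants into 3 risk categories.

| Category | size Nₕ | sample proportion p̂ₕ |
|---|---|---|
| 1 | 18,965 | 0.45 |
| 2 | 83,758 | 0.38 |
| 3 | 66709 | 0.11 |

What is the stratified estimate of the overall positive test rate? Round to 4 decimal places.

0.2815

N = 18965 + 83758 + 66709 = 169432.
Overall proportion = Σ (Nₕ/N)·p̂ₕ.
Σ Nₕp̂ₕ = 8534.25 + 31828.04 + 7337.99 = 47700.28.
47700.28 / 169432 = 0.281531... → 0.2815.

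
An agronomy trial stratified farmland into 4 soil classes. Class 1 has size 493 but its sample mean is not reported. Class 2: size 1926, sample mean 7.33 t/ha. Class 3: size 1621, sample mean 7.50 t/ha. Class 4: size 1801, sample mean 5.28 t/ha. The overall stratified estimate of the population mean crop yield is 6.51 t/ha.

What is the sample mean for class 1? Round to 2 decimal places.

N = 493 + 1926 + 1621 + 1801 = 5841.
Overall total = μ·N = 6.51·5841 = 38024.91.
Subtract the known strata: 1926·7.33 + 1621·7.50 + 1801·5.28 = 35784.36.
Remaining total for class 1: 38024.91 − 35784.36 = 2240.55.
Divide by its size: 2240.55 / 493 = 4.5447... → 4.54.

4.54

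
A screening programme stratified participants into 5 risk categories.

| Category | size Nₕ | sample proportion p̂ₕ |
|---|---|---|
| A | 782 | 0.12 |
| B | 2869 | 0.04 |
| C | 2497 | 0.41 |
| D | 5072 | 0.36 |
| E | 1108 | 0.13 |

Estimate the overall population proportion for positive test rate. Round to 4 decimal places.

0.2598

Wₕ = Nₕ/N with N = 12328: 0.0634, 0.2327, 0.2025, 0.4114, 0.0899.
p̂_st = 0.0634·0.12 + 0.2327·0.04 + 0.2025·0.41 + 0.4114·0.36 + 0.0899·0.13 ≈ 0.259761... → 0.2598.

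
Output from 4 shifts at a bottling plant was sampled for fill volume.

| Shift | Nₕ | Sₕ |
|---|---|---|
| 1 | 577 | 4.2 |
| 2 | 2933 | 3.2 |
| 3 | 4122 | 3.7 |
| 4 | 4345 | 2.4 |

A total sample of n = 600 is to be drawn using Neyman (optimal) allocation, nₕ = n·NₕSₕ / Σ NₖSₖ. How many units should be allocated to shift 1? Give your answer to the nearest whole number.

39

Σ NₕSₕ = 577·4.2 + 2933·3.2 + 4122·3.7 + 4345·2.4 = 37488.4.
Share for 1: 2423.4/37488.4 = 0.06464.
n_1 = 600 × 0.06464 = 38.786... → 39.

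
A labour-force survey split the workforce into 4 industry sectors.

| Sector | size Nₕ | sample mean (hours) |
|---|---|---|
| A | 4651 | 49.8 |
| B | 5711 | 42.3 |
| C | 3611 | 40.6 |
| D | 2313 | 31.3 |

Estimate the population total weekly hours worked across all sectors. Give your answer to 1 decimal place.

692198.6

A: 4651·49.8 = 231619.8
B: 5711·42.3 = 241575.3
C: 3611·40.6 = 146606.6
D: 2313·31.3 = 72396.9
τ̂ = Σ Nₕx̄ₕ = 692198.6.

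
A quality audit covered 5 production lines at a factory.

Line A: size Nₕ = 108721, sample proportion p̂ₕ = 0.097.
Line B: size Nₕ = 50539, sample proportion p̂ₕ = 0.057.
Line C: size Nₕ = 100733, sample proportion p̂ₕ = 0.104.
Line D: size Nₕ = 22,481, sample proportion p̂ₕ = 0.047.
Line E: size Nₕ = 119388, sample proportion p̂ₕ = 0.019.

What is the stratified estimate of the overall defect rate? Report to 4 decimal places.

0.0678

Wₕ = Nₕ/N with N = 401862: 0.2705, 0.1258, 0.2507, 0.0559, 0.2971.
p̂_st = 0.2705·0.097 + 0.1258·0.057 + 0.2507·0.104 + 0.0559·0.047 + 0.2971·0.019 ≈ 0.067754... → 0.0678.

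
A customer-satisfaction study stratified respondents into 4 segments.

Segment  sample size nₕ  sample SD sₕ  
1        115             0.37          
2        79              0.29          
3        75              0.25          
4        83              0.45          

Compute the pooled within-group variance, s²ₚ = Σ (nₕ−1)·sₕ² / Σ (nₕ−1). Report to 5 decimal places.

0.12470

1: (115−1)·0.37² = 114·0.1369 = 15.6066
2: (79−1)·0.29² = 78·0.0841 = 6.5598
3: (75−1)·0.25² = 74·0.0625 = 4.625
4: (83−1)·0.45² = 82·0.2025 = 16.605
Numerator = 43.3964; denominator = Σ(nₕ−1) = 348.
s²ₚ = 43.3964/348 = 0.1247023... → 0.12470.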